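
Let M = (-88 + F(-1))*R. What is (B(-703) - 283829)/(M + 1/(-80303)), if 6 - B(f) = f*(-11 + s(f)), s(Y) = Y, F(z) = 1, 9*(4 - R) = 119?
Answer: -189297860385/193289318 ≈ -979.35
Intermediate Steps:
R = -83/9 (R = 4 - 1/9*119 = 4 - 119/9 = -83/9 ≈ -9.2222)
B(f) = 6 - f*(-11 + f)
M = 2407/3 (M = (-88 + 1)*(-83/9) = -87*(-83/9) = 2407/3 ≈ 802.33)
(B(-703) - 283829)/(M + 1/(-80303)) = ((6 - 1*(-703)**2 + 11*(-703)) - 283829)/(2407/3 + 1/(-80303)) = ((6 - 1*494209 - 7733) - 283829)/(2407/3 - 1/80303) = ((6 - 494209 - 7733) - 283829)/(193289318/240909) = (-501936 - 283829)*(240909/193289318) = -785765*240909/193289318 = -189297860385/193289318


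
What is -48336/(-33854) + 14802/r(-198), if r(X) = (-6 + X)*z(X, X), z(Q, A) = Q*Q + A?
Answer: 32009939363/22448655108 ≈ 1.4259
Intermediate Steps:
z(Q, A) = A + Q² (z(Q, A) = Q² + A = A + Q²)
r(X) = (-6 + X)*(X + X²)
-48336/(-33854) + 14802/r(-198) = -48336/(-33854) + 14802/((-198*(1 - 198)*(-6 - 198))) = -48336*(-1/33854) + 14802/((-198*(-197)*(-204))) = 24168/16927 + 14802/(-7957224) = 24168/16927 + 14802*(-1/7957224) = 24168/16927 - 2467/1326204 = 32009939363/22448655108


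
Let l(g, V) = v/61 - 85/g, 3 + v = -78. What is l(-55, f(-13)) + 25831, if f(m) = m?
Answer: 17332747/671 ≈ 25831.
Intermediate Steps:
v = -81 (v = -3 - 78 = -81)
l(g, V) = -81/61 - 85/g
l(-55, f(-13)) + 25831 = (-81/61 - 85/(-55)) + 25831 = (-81/61 - 85*(-1/55)) + 25831 = (-81/61 + 17/11) + 25831 = 146/671 + 25831 = 17332747/671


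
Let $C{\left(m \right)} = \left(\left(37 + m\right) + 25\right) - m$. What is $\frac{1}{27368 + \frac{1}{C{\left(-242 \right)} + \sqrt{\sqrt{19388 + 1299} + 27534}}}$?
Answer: $\frac{1}{27368 + \frac{1}{62 + \sqrt{27534 + \sqrt{20687}}}} \approx 3.6539 \cdot 10^{-5}$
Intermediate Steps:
$C{\left(m \right)} = 62$ ($C{\left(m \right)} = \left(62 + m\right) - m = 62$)
$\frac{1}{27368 + \frac{1}{C{\left(-242 \right)} + \sqrt{\sqrt{19388 + 1299} + 27534}}} = \frac{1}{27368 + \frac{1}{62 + \sqrt{\sqrt{19388 + 1299} + 27534}}} = \frac{1}{27368 + \frac{1}{62 + \sqrt{\sqrt{20687} + 27534}}} = \frac{1}{27368 + \frac{1}{62 + \sqrt{27534 + \sqrt{20687}}}}$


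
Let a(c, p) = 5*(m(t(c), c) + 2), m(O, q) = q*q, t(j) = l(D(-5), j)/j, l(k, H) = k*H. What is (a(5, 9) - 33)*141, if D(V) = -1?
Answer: 14382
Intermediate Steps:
l(k, H) = H*k
t(j) = -1 (t(j) = (j*(-1))/j = (-j)/j = -1)
m(O, q) = q²
a(c, p) = 10 + 5*c² (a(c, p) = 5*(c² + 2) = 5*(2 + c²) = 10 + 5*c²)
(a(5, 9) - 33)*141 = ((10 + 5*5²) - 33)*141 = ((10 + 5*25) - 33)*141 = ((10 + 125) - 33)*141 = (135 - 33)*141 = 102*141 = 14382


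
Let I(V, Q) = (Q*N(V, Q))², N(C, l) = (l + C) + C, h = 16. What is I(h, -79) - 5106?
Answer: 13781263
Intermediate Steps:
N(C, l) = l + 2*C (N(C, l) = (C + l) + C = l + 2*C)
I(V, Q) = Q²*(Q + 2*V)² (I(V, Q) = (Q*(Q + 2*V))² = Q²*(Q + 2*V)²)
I(h, -79) - 5106 = (-79)²*(-79 + 2*16)² - 5106 = 6241*(-79 + 32)² - 5106 = 6241*(-47)² - 5106 = 6241*2209 - 5106 = 13786369 - 5106 = 13781263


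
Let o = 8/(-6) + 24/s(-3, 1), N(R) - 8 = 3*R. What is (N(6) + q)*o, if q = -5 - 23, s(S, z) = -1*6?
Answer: 32/3 ≈ 10.667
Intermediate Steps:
s(S, z) = -6
q = -28
N(R) = 8 + 3*R
o = -16/3 (o = 8/(-6) + 24/(-6) = 8*(-⅙) + 24*(-⅙) = -4/3 - 4 = -16/3 ≈ -5.3333)
(N(6) + q)*o = ((8 + 3*6) - 28)*(-16/3) = ((8 + 18) - 28)*(-16/3) = (26 - 28)*(-16/3) = -2*(-16/3) = 32/3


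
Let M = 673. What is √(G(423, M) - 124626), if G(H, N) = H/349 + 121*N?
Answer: I*√5260802966/349 ≈ 207.83*I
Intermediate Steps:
G(H, N) = 121*N + H/349 (G(H, N) = H/349 + 121*N = 121*N + H/349)
√(G(423, M) - 124626) = √((121*673 + (1/349)*423) - 124626) = √((81433 + 423/349) - 124626) = √(28420540/349 - 124626) = √(-15073934/349) = I*√5260802966/349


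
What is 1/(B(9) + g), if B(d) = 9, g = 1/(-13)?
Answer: 13/116 ≈ 0.11207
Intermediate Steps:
g = -1/13 ≈ -0.076923
1/(B(9) + g) = 1/(9 - 1/13) = 1/(116/13) = 13/116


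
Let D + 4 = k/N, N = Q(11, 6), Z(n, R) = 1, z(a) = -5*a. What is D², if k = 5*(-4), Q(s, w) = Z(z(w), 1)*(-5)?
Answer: 0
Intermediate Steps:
Q(s, w) = -5 (Q(s, w) = 1*(-5) = -5)
N = -5
k = -20
D = 0 (D = -4 - 20/(-5) = -4 - 20*(-⅕) = -4 + 4 = 0)
D² = 0² = 0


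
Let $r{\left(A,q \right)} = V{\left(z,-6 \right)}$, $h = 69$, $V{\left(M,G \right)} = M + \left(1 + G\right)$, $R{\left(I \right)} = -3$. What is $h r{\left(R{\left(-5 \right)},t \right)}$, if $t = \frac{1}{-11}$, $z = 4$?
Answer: $-69$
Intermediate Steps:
$V{\left(M,G \right)} = 1 + G + M$
$t = - \frac{1}{11} \approx -0.090909$
$r{\left(A,q \right)} = -1$ ($r{\left(A,q \right)} = 1 - 6 + 4 = -1$)
$h r{\left(R{\left(-5 \right)},t \right)} = 69 \left(-1\right) = -69$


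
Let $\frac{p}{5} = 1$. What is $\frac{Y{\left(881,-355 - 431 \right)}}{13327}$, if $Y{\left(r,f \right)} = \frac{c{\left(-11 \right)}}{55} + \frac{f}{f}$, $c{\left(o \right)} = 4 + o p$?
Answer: $\frac{4}{732985} \approx 5.4571 \cdot 10^{-6}$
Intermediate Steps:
$p = 5$ ($p = 5 \cdot 1 = 5$)
$c{\left(o \right)} = 4 + 5 o$ ($c{\left(o \right)} = 4 + o 5 = 4 + 5 o$)
$Y{\left(r,f \right)} = \frac{4}{55}$ ($Y{\left(r,f \right)} = \frac{4 + 5 \left(-11\right)}{55} + \frac{f}{f} = \left(4 - 55\right) \frac{1}{55} + 1 = \left(-51\right) \frac{1}{55} + 1 = - \frac{51}{55} + 1 = \frac{4}{55}$)
$\frac{Y{\left(881,-355 - 431 \right)}}{13327} = \frac{4}{55 \cdot 13327} = \frac{4}{55} \cdot \frac{1}{13327} = \frac{4}{732985}$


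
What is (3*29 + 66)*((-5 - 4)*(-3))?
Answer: 4131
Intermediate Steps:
(3*29 + 66)*((-5 - 4)*(-3)) = (87 + 66)*(-9*(-3)) = 153*27 = 4131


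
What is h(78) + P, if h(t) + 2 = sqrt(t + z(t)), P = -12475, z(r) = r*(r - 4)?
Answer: -12477 + 15*sqrt(26) ≈ -12401.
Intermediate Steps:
z(r) = r*(-4 + r)
h(t) = -2 + sqrt(t + t*(-4 + t))
h(78) + P = (-2 + sqrt(78*(-3 + 78))) - 12475 = (-2 + sqrt(78*75)) - 12475 = (-2 + sqrt(5850)) - 12475 = (-2 + 15*sqrt(26)) - 12475 = -12477 + 15*sqrt(26)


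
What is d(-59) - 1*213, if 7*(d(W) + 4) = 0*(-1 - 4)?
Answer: -217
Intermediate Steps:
d(W) = -4 (d(W) = -4 + (0*(-1 - 4))/7 = -4 + (0*(-5))/7 = -4 + (1/7)*0 = -4 + 0 = -4)
d(-59) - 1*213 = -4 - 1*213 = -4 - 213 = -217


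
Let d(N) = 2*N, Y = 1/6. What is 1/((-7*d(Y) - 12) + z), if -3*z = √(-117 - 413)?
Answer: -43/793 + I*√530/793 ≈ -0.054224 + 0.029031*I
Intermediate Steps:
Y = ⅙ ≈ 0.16667
z = -I*√530/3 (z = -√(-117 - 413)/3 = -I*√530/3 ≈ -7.6739*I)
1/((-7*d(Y) - 12) + z) = 1/((-14/6 - 12) - I*√530/3) = 1/((-7*⅓ - 12) - I*√530/3) = 1/((-7/3 - 12) - I*√530/3) = 1/(-43/3 - I*√530/3)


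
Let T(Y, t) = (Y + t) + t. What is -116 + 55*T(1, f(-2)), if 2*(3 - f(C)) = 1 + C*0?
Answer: 214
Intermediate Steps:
f(C) = 5/2 (f(C) = 3 - (1 + C*0)/2 = 3 - (1 + 0)/2 = 3 - ½*1 = 3 - ½ = 5/2)
T(Y, t) = Y + 2*t
-116 + 55*T(1, f(-2)) = -116 + 55*(1 + 2*(5/2)) = -116 + 55*(1 + 5) = -116 + 55*6 = -116 + 330 = 214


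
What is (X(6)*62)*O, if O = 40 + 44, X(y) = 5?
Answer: 26040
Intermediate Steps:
O = 84
(X(6)*62)*O = (5*62)*84 = 310*84 = 26040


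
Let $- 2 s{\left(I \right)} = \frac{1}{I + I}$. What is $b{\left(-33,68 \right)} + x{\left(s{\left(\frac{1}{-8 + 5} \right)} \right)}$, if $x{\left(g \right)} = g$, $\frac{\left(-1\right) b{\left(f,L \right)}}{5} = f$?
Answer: $\frac{663}{4} \approx 165.75$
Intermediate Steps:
$b{\left(f,L \right)} = - 5 f$
$s{\left(I \right)} = - \frac{1}{4 I}$ ($s{\left(I \right)} = - \frac{1}{2 \left(I + I\right)} = - \frac{1}{2 \cdot 2 I} = - \frac{\frac{1}{2} \frac{1}{I}}{2} = - \frac{1}{4 I}$)
$b{\left(-33,68 \right)} + x{\left(s{\left(\frac{1}{-8 + 5} \right)} \right)} = \left(-5\right) \left(-33\right) - \frac{1}{4 \frac{1}{-8 + 5}} = 165 - \frac{1}{4 \frac{1}{-3}} = 165 - \frac{1}{4 \left(- \frac{1}{3}\right)} = 165 - - \frac{3}{4} = 165 + \frac{3}{4} = \frac{663}{4}$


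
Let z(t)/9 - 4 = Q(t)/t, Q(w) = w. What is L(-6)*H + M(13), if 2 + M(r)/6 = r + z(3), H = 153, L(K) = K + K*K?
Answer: 4926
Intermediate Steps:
L(K) = K + K**2
z(t) = 45 (z(t) = 36 + 9*(t/t) = 36 + 9*1 = 36 + 9 = 45)
M(r) = 258 + 6*r (M(r) = -12 + 6*(r + 45) = -12 + 6*(45 + r) = -12 + (270 + 6*r) = 258 + 6*r)
L(-6)*H + M(13) = -6*(1 - 6)*153 + (258 + 6*13) = -6*(-5)*153 + (258 + 78) = 30*153 + 336 = 4590 + 336 = 4926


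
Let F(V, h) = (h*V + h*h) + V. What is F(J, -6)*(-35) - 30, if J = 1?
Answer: -1115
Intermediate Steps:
F(V, h) = V + h**2 + V*h (F(V, h) = (V*h + h**2) + V = (h**2 + V*h) + V = V + h**2 + V*h)
F(J, -6)*(-35) - 30 = (1 + (-6)**2 + 1*(-6))*(-35) - 30 = (1 + 36 - 6)*(-35) - 30 = 31*(-35) - 30 = -1085 - 30 = -1115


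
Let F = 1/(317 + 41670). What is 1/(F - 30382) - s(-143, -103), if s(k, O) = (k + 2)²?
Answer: -25361178467060/1275649033 ≈ -19881.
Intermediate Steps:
F = 1/41987 ≈ 2.3817e-5
s(k, O) = (2 + k)²
1/(F - 30382) - s(-143, -103) = 1/(1/41987 - 30382) - (2 - 143)² = 1/(-1275649033/41987) - 1*(-141)² = -41987/1275649033 - 1*19881 = -41987/1275649033 - 19881 = -25361178467060/1275649033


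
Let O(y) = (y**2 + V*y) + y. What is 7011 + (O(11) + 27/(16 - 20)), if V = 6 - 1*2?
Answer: 28721/4 ≈ 7180.3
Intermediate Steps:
V = 4 (V = 6 - 2 = 4)
O(y) = y**2 + 5*y (O(y) = (y**2 + 4*y) + y = y**2 + 5*y)
7011 + (O(11) + 27/(16 - 20)) = 7011 + (11*(5 + 11) + 27/(16 - 20)) = 7011 + (11*16 + 27/(-4)) = 7011 + (176 - 1/4*27) = 7011 + (176 - 27/4) = 7011 + 677/4 = 28721/4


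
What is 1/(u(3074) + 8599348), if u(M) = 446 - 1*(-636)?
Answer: 1/8600430 ≈ 1.1627e-7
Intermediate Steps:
u(M) = 1082 (u(M) = 446 + 636 = 1082)
1/(u(3074) + 8599348) = 1/(1082 + 8599348) = 1/8600430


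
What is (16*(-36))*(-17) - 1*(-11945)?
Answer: 21737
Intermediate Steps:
(16*(-36))*(-17) - 1*(-11945) = -576*(-17) + 11945 = 9792 + 11945 = 21737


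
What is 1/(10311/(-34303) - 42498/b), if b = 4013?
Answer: -137657939/1499186937 ≈ -0.091822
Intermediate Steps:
1/(10311/(-34303) - 42498/b) = 1/(10311/(-34303) - 42498/4013) = 1/(10311*(-1/34303) - 42498*1/4013) = 1/(-10311/34303 - 42498/4013) = 1/(-1499186937/137657939) = -137657939/1499186937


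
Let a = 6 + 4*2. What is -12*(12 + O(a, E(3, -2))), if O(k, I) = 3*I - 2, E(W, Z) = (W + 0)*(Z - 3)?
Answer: 420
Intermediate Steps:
E(W, Z) = W*(-3 + Z)
a = 14 (a = 6 + 8 = 14)
O(k, I) = -2 + 3*I
-12*(12 + O(a, E(3, -2))) = -12*(12 + (-2 + 3*(3*(-3 - 2)))) = -12*(12 + (-2 + 3*(3*(-5)))) = -12*(12 + (-2 + 3*(-15))) = -12*(12 + (-2 - 45)) = -12*(12 - 47) = -12*(-35) = 420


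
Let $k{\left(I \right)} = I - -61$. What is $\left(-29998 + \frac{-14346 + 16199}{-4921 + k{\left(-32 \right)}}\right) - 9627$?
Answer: $- \frac{193847353}{4892} \approx -39625.0$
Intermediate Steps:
$k{\left(I \right)} = 61 + I$ ($k{\left(I \right)} = I + 61 = 61 + I$)
$\left(-29998 + \frac{-14346 + 16199}{-4921 + k{\left(-32 \right)}}\right) - 9627 = \left(-29998 + \frac{-14346 + 16199}{-4921 + \left(61 - 32\right)}\right) - 9627 = \left(-29998 + \frac{1853}{-4921 + 29}\right) - 9627 = \left(-29998 + \frac{1853}{-4892}\right) - 9627 = \left(-29998 + 1853 \left(- \frac{1}{4892}\right)\right) - 9627 = \left(-29998 - \frac{1853}{4892}\right) - 9627 = - \frac{146752069}{4892} - 9627 = - \frac{193847353}{4892}$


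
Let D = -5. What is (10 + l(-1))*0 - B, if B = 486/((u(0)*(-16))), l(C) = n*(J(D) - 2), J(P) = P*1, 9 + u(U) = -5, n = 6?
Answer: -243/112 ≈ -2.1696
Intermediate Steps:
u(U) = -14 (u(U) = -9 - 5 = -14)
J(P) = P
l(C) = -42 (l(C) = 6*(-5 - 2) = 6*(-7) = -42)
B = 243/112 (B = 486/((-14*(-16))) = 486/224 = 486*(1/224) = 243/112 ≈ 2.1696)
(10 + l(-1))*0 - B = (10 - 42)*0 - 1*243/112 = -32*0 - 243/112 = 0 - 243/112 = -243/112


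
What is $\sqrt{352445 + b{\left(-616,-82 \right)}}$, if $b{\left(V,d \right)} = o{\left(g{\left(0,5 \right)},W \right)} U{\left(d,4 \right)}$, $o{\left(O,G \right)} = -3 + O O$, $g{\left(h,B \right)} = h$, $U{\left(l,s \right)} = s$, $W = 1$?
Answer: $\sqrt{352433} \approx 593.66$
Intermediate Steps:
$o{\left(O,G \right)} = -3 + O^{2}$
$b{\left(V,d \right)} = -12$ ($b{\left(V,d \right)} = \left(-3 + 0^{2}\right) 4 = \left(-3 + 0\right) 4 = \left(-3\right) 4 = -12$)
$\sqrt{352445 + b{\left(-616,-82 \right)}} = \sqrt{352445 - 12} = \sqrt{352433}$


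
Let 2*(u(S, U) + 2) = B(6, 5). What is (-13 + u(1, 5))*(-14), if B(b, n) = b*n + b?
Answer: -42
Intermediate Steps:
B(b, n) = b + b*n
u(S, U) = 16 (u(S, U) = -2 + (6*(1 + 5))/2 = -2 + (6*6)/2 = -2 + (1/2)*36 = -2 + 18 = 16)
(-13 + u(1, 5))*(-14) = (-13 + 16)*(-14) = 3*(-14) = -42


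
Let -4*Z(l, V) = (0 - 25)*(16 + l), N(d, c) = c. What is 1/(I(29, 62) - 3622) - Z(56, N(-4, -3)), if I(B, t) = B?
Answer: -1616851/3593 ≈ -450.00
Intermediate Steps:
Z(l, V) = 100 + 25*l/4 (Z(l, V) = -(0 - 25)*(16 + l)/4 = -(-25)*(16 + l)/4 = -(-400 - 25*l)/4 = 100 + 25*l/4)
1/(I(29, 62) - 3622) - Z(56, N(-4, -3)) = 1/(29 - 3622) - (100 + (25/4)*56) = 1/(-3593) - (100 + 350) = -1/3593 - 1*450 = -1/3593 - 450 = -1616851/3593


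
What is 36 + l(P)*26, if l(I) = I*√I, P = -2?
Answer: 36 - 52*I*√2 ≈ 36.0 - 73.539*I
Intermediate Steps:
l(I) = I^(3/2)
36 + l(P)*26 = 36 + (-2)^(3/2)*26 = 36 - 2*I*√2*26 = 36 - 52*I*√2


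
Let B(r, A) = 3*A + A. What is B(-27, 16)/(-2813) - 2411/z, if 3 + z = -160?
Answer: 6771711/458519 ≈ 14.769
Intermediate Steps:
z = -163 (z = -3 - 160 = -163)
B(r, A) = 4*A
B(-27, 16)/(-2813) - 2411/z = (4*16)/(-2813) - 2411/(-163) = 64*(-1/2813) - 2411*(-1/163) = -64/2813 + 2411/163 = 6771711/458519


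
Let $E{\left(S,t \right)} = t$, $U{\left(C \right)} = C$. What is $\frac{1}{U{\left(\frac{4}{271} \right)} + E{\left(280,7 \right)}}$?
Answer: $\frac{271}{1901} \approx 0.14256$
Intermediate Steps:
$\frac{1}{U{\left(\frac{4}{271} \right)} + E{\left(280,7 \right)}} = \frac{1}{\frac{4}{271} + 7} = \frac{1}{\frac{1901}{271}} = \frac{271}{1901}$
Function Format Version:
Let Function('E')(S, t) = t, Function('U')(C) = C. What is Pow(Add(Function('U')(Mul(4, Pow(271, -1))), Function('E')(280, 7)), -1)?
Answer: Rational(271, 1901) ≈ 0.14256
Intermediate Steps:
Pow(Add(Function('U')(Mul(4, Pow(271, -1))), Function('E')(280, 7)), -1) = Pow(Add(Mul(4, Pow(271, -1)), 7), -1) = Pow(Add(Mul(4, Rational(1, 271)), 7), -1) = Pow(Add(Rational(4, 271), 7), -1) = Pow(Rational(1901, 271), -1) = Rational(271, 1901)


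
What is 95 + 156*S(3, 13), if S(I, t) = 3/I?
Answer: 251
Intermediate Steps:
95 + 156*S(3, 13) = 95 + 156*(3/3) = 95 + 156*(3*(⅓)) = 95 + 156*1 = 95 + 156 = 251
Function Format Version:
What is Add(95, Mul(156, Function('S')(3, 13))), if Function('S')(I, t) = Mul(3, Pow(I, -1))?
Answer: 251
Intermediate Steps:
Add(95, Mul(156, Function('S')(3, 13))) = Add(95, Mul(156, Mul(3, Pow(3, -1)))) = Add(95, Mul(156, Mul(3, Rational(1, 3)))) = Add(95, Mul(156, 1)) = Add(95, 156) = 251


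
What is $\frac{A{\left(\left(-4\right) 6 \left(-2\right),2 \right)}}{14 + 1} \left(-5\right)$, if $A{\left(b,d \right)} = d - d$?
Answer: $0$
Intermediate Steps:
$A{\left(b,d \right)} = 0$
$\frac{A{\left(\left(-4\right) 6 \left(-2\right),2 \right)}}{14 + 1} \left(-5\right) = \frac{1}{14 + 1} \cdot 0 \left(-5\right) = \frac{1}{15} \cdot 0 \left(-5\right) = 0 \left(-5\right) = 0$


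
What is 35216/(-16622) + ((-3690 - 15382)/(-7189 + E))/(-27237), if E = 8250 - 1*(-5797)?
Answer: -1644431756488/776211438303 ≈ -2.1185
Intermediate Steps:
E = 14047 (E = 8250 + 5797 = 14047)
35216/(-16622) + ((-3690 - 15382)/(-7189 + E))/(-27237) = 35216/(-16622) + ((-3690 - 15382)/(-7189 + 14047))/(-27237) = 35216*(-1/16622) - 19072/6858*(-1/27237) = -17608/8311 - 19072*1/6858*(-1/27237) = -17608/8311 - 9536/3429*(-1/27237) = -17608/8311 + 9536/93395673 = -1644431756488/776211438303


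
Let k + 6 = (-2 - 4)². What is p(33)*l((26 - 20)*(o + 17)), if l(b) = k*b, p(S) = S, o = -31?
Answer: -83160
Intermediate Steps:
k = 30 (k = -6 + (-2 - 4)² = -6 + (-6)² = -6 + 36 = 30)
l(b) = 30*b
p(33)*l((26 - 20)*(o + 17)) = 33*(30*((26 - 20)*(-31 + 17))) = 33*(30*(6*(-14))) = 33*(30*(-84)) = 33*(-2520) = -83160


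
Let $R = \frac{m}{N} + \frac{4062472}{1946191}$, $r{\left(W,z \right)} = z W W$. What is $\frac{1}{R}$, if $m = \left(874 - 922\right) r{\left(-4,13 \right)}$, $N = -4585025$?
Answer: $\frac{8923334389775}{18645966452744} \approx 0.47857$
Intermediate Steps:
$r{\left(W,z \right)} = z W^{2}$ ($r{\left(W,z \right)} = W z W = z W^{2}$)
$m = -9984$ ($m = \left(874 - 922\right) 13 \left(-4\right)^{2} = - 48 \cdot 13 \cdot 16 = \left(-48\right) 208 = -9984$)
$R = \frac{18645966452744}{8923334389775}$ ($R = - \frac{9984}{-4585025} + \frac{4062472}{1946191} = \left(-9984\right) \left(- \frac{1}{4585025}\right) + 4062472 \cdot \frac{1}{1946191} = \frac{9984}{4585025} + \frac{4062472}{1946191} = \frac{18645966452744}{8923334389775} \approx 2.0896$)
$\frac{1}{R} = \frac{1}{\frac{18645966452744}{8923334389775}} = \frac{8923334389775}{18645966452744}$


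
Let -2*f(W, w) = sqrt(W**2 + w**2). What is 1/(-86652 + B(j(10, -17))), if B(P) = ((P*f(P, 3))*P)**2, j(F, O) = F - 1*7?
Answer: -2/172575 ≈ -1.1589e-5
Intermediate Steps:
f(W, w) = -sqrt(W**2 + w**2)/2
j(F, O) = -7 + F (j(F, O) = F - 7 = -7 + F)
B(P) = P**4*(9 + P**2)/4 (B(P) = ((P*(-sqrt(P**2 + 3**2)/2))*P)**2 = ((P*(-sqrt(P**2 + 9)/2))*P)**2 = ((P*(-sqrt(9 + P**2)/2))*P)**2 = ((-P*sqrt(9 + P**2)/2)*P)**2 = (-P**2*sqrt(9 + P**2)/2)**2 = P**4*(9 + P**2)/4)
1/(-86652 + B(j(10, -17))) = 1/(-86652 + (-7 + 10)**4*(9 + (-7 + 10)**2)/4) = 1/(-86652 + (1/4)*3**4*(9 + 3**2)) = 1/(-86652 + (1/4)*81*(9 + 9)) = 1/(-86652 + (1/4)*81*18) = 1/(-86652 + 729/2) = 1/(-172575/2) = -2/172575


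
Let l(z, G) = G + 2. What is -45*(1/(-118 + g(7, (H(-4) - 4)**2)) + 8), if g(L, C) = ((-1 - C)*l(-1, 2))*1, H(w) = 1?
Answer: -56835/158 ≈ -359.72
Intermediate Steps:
l(z, G) = 2 + G
g(L, C) = -4 - 4*C (g(L, C) = ((-1 - C)*(2 + 2))*1 = ((-1 - C)*4)*1 = (-4 - 4*C)*1 = -4 - 4*C)
-45*(1/(-118 + g(7, (H(-4) - 4)**2)) + 8) = -45*(1/(-118 + (-4 - 4*(1 - 4)**2)) + 8) = -45*(1/(-118 + (-4 - 4*(-3)**2)) + 8) = -45*(1/(-118 + (-4 - 4*9)) + 8) = -45*(1/(-118 + (-4 - 36)) + 8) = -45*(1/(-118 - 40) + 8) = -45*(1/(-158) + 8) = -45*(-1/158 + 8) = -45*1263/158 = -56835/158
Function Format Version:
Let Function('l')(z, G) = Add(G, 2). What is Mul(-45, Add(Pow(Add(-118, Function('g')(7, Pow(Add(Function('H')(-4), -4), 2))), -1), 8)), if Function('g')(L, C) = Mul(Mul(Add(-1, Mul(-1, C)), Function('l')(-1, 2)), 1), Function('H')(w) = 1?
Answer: Rational(-56835, 158) ≈ -359.72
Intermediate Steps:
Function('l')(z, G) = Add(2, G)
Function('g')(L, C) = Add(-4, Mul(-4, C)) (Function('g')(L, C) = Mul(Mul(Add(-1, Mul(-1, C)), Add(2, 2)), 1) = Mul(Mul(Add(-1, Mul(-1, C)), 4), 1) = Mul(Add(-4, Mul(-4, C)), 1) = Add(-4, Mul(-4, C)))
Mul(-45, Add(Pow(Add(-118, Function('g')(7, Pow(Add(Function('H')(-4), -4), 2))), -1), 8)) = Mul(-45, Add(Pow(Add(-118, Add(-4, Mul(-4, Pow(Add(1, -4), 2)))), -1), 8)) = Mul(-45, Add(Pow(Add(-118, Add(-4, Mul(-4, Pow(-3, 2)))), -1), 8)) = Mul(-45, Add(Pow(Add(-118, Add(-4, Mul(-4, 9))), -1), 8)) = Mul(-45, Add(Pow(Add(-118, Add(-4, -36)), -1), 8)) = Mul(-45, Add(Pow(Add(-118, -40), -1), 8)) = Mul(-45, Add(Pow(-158, -1), 8)) = Mul(-45, Add(Rational(-1, 158), 8)) = Mul(-45, Rational(1263, 158)) = Rational(-56835, 158)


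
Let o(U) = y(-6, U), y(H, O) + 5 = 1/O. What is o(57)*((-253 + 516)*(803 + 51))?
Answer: -63786968/57 ≈ -1.1191e+6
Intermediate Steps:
y(H, O) = -5 + 1/O
o(U) = -5 + 1/U
o(57)*((-253 + 516)*(803 + 51)) = (-5 + 1/57)*((-253 + 516)*(803 + 51)) = (-5 + 1/57)*(263*854) = -284/57*224602 = -63786968/57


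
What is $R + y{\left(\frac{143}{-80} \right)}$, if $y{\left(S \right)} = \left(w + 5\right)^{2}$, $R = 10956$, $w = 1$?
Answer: $10992$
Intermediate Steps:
$y{\left(S \right)} = 36$ ($y{\left(S \right)} = \left(1 + 5\right)^{2} = 6^{2} = 36$)
$R + y{\left(\frac{143}{-80} \right)} = 10956 + 36 = 10992$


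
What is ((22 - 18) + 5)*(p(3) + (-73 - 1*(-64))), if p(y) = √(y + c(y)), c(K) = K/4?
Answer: -81 + 9*√15/2 ≈ -63.572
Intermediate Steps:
c(K) = K/4 (c(K) = K*(¼) = K/4)
p(y) = √5*√y/2 (p(y) = √(y + y/4) = √(5*y/4) = √5*√y/2)
((22 - 18) + 5)*(p(3) + (-73 - 1*(-64))) = ((22 - 18) + 5)*(√5*√3/2 + (-73 - 1*(-64))) = (4 + 5)*(√15/2 + (-73 + 64)) = 9*(√15/2 - 9) = 9*(-9 + √15/2) = -81 + 9*√15/2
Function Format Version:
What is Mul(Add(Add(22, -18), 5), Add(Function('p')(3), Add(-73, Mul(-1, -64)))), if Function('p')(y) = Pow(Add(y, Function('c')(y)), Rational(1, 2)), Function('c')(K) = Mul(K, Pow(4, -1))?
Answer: Add(-81, Mul(Rational(9, 2), Pow(15, Rational(1, 2)))) ≈ -63.572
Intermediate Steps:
Function('c')(K) = Mul(Rational(1, 4), K) (Function('c')(K) = Mul(K, Rational(1, 4)) = Mul(Rational(1, 4), K))
Function('p')(y) = Mul(Rational(1, 2), Pow(5, Rational(1, 2)), Pow(y, Rational(1, 2))) (Function('p')(y) = Pow(Add(y, Mul(Rational(1, 4), y)), Rational(1, 2)) = Pow(Mul(Rational(5, 4), y), Rational(1, 2)) = Mul(Rational(1, 2), Pow(5, Rational(1, 2)), Pow(y, Rational(1, 2))))
Mul(Add(Add(22, -18), 5), Add(Function('p')(3), Add(-73, Mul(-1, -64)))) = Mul(Add(Add(22, -18), 5), Add(Mul(Rational(1, 2), Pow(5, Rational(1, 2)), Pow(3, Rational(1, 2))), Add(-73, Mul(-1, -64)))) = Mul(Add(4, 5), Add(Mul(Rational(1, 2), Pow(15, Rational(1, 2))), Add(-73, 64))) = Mul(9, Add(Mul(Rational(1, 2), Pow(15, Rational(1, 2))), -9)) = Mul(9, Add(-9, Mul(Rational(1, 2), Pow(15, Rational(1, 2))))) = Add(-81, Mul(Rational(9, 2), Pow(15, Rational(1, 2))))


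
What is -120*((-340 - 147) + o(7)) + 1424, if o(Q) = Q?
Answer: 59024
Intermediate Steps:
-120*((-340 - 147) + o(7)) + 1424 = -120*((-340 - 147) + 7) + 1424 = -120*(-487 + 7) + 1424 = -120*(-480) + 1424 = 57600 + 1424 = 59024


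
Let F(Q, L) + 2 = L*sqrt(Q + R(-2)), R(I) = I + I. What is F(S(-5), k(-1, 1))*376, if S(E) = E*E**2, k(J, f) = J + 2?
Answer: -752 + 376*I*sqrt(129) ≈ -752.0 + 4270.5*I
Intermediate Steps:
R(I) = 2*I
k(J, f) = 2 + J
S(E) = E**3
F(Q, L) = -2 + L*sqrt(-4 + Q) (F(Q, L) = -2 + L*sqrt(Q + 2*(-2)) = -2 + L*sqrt(Q - 4) = -2 + L*sqrt(-4 + Q))
F(S(-5), k(-1, 1))*376 = (-2 + (2 - 1)*sqrt(-4 + (-5)**3))*376 = (-2 + 1*sqrt(-4 - 125))*376 = (-2 + 1*sqrt(-129))*376 = (-2 + 1*(I*sqrt(129)))*376 = (-2 + I*sqrt(129))*376 = -752 + 376*I*sqrt(129)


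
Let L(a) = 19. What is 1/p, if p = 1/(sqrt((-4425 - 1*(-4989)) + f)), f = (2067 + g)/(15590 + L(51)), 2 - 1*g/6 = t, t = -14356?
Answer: sqrt(127447571)/473 ≈ 23.867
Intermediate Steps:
g = 86148 (g = 12 - 6*(-14356) = 12 + 86136 = 86148)
f = 29405/5203 (f = (2067 + 86148)/(15590 + 19) = 88215/15609 = 88215*(1/15609) = 29405/5203 ≈ 5.6516)
p = 11*sqrt(127447571)/2963897 (p = 1/(sqrt((-4425 - 1*(-4989)) + 29405/5203)) = 1/(sqrt((-4425 + 4989) + 29405/5203)) = 1/(sqrt(564 + 29405/5203)) = 1/(sqrt(2963897/5203)) = 1/(sqrt(127447571)/473) = 11*sqrt(127447571)/2963897 ≈ 0.041898)
1/p = 1/(11*sqrt(127447571)/2963897) = sqrt(127447571)/473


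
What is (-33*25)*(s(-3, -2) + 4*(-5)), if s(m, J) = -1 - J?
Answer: 15675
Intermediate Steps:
(-33*25)*(s(-3, -2) + 4*(-5)) = (-33*25)*((-1 - 1*(-2)) + 4*(-5)) = -825*((-1 + 2) - 20) = -825*(1 - 20) = -825*(-19) = 15675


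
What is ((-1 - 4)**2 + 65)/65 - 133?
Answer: -1711/13 ≈ -131.62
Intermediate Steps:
((-1 - 4)**2 + 65)/65 - 133 = ((-5)**2 + 65)*(1/65) - 133 = (25 + 65)*(1/65) - 133 = 90*(1/65) - 133 = 18/13 - 133 = -1711/13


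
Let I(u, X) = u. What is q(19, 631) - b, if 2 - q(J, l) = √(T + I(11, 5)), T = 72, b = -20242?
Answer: 20244 - √83 ≈ 20235.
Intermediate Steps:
q(J, l) = 2 - √83 (q(J, l) = 2 - √(72 + 11) = 2 - √83)
q(19, 631) - b = (2 - √83) - 1*(-20242) = (2 - √83) + 20242 = 20244 - √83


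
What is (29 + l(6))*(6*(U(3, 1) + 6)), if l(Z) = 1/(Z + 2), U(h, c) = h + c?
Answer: 3495/2 ≈ 1747.5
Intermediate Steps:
U(h, c) = c + h
l(Z) = 1/(2 + Z)
(29 + l(6))*(6*(U(3, 1) + 6)) = (29 + 1/(2 + 6))*(6*((1 + 3) + 6)) = (29 + 1/8)*(6*(4 + 6)) = (29 + ⅛)*(6*10) = (233/8)*60 = 3495/2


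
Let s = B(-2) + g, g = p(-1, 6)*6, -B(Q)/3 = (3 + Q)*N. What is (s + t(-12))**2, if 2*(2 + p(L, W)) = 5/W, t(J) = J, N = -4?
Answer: 361/4 ≈ 90.250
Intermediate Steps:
p(L, W) = -2 + 5/(2*W) (p(L, W) = -2 + (5/W)/2 = -2 + 5/(2*W))
B(Q) = 36 + 12*Q (B(Q) = -3*(3 + Q)*(-4) = -3*(-12 - 4*Q) = 36 + 12*Q)
g = -19/2 (g = (-2 + (5/2)/6)*6 = (-2 + (5/2)*(1/6))*6 = (-2 + 5/12)*6 = -19/12*6 = -19/2 ≈ -9.5000)
s = 5/2 (s = (36 + 12*(-2)) - 19/2 = (36 - 24) - 19/2 = 12 - 19/2 = 5/2 ≈ 2.5000)
(s + t(-12))**2 = (5/2 - 12)**2 = (-19/2)**2 = 361/4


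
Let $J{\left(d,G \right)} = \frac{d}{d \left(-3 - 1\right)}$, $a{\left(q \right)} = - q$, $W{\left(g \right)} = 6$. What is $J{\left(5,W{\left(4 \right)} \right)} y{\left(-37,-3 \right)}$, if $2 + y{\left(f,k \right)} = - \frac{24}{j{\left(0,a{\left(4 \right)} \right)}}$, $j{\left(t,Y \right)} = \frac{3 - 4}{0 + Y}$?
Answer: $\frac{49}{2} \approx 24.5$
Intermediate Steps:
$J{\left(d,G \right)} = - \frac{1}{4}$ ($J{\left(d,G \right)} = \frac{d}{d \left(-4\right)} = \frac{d}{\left(-4\right) d} = d \left(- \frac{1}{4 d}\right) = - \frac{1}{4}$)
$j{\left(t,Y \right)} = - \frac{1}{Y}$
$y{\left(f,k \right)} = -98$ ($y{\left(f,k \right)} = -2 - \frac{24}{\left(-1\right) \frac{1}{\left(-1\right) 4}} = -2 - \frac{24}{\left(-1\right) \frac{1}{-4}} = -2 - \frac{24}{\left(-1\right) \left(- \frac{1}{4}\right)} = -2 - 24 \frac{1}{\frac{1}{4}} = -2 - 96 = -98$)
$J{\left(5,W{\left(4 \right)} \right)} y{\left(-37,-3 \right)} = \left(- \frac{1}{4}\right) \left(-98\right) = \frac{49}{2}$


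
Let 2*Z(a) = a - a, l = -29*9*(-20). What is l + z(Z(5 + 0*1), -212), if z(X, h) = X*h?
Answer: 5220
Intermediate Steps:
l = 5220 (l = -261*(-20) = 5220)
Z(a) = 0 (Z(a) = (a - a)/2 = (1/2)*0 = 0)
l + z(Z(5 + 0*1), -212) = 5220 + 0*(-212) = 5220 + 0 = 5220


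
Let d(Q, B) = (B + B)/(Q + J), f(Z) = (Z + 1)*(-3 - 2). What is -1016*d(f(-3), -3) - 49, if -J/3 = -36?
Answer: 157/59 ≈ 2.6610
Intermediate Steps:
J = 108 (J = -3*(-36) = 108)
f(Z) = -5 - 5*Z (f(Z) = (1 + Z)*(-5) = -5 - 5*Z)
d(Q, B) = 2*B/(108 + Q) (d(Q, B) = (B + B)/(Q + 108) = (2*B)/(108 + Q) = 2*B/(108 + Q))
-1016*d(f(-3), -3) - 49 = -2032*(-3)/(108 + (-5 - 5*(-3))) - 49 = -2032*(-3)/(108 + (-5 + 15)) - 49 = -2032*(-3)/(108 + 10) - 49 = -2032*(-3)/118 - 49 = -1016*(-3/59) - 49 = 3048/59 - 49 = 157/59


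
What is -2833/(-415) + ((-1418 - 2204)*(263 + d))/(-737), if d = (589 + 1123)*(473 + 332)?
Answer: 2071951051911/305855 ≈ 6.7743e+6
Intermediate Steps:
d = 1378160 (d = 1712*805 = 1378160)
-2833/(-415) + ((-1418 - 2204)*(263 + d))/(-737) = -2833/(-415) + ((-1418 - 2204)*(263 + 1378160))/(-737) = -2833*(-1/415) - 3622*1378423*(-1/737) = 2833/415 - 4992648106*(-1/737) = 2833/415 + 4992648106/737 = 2071951051911/305855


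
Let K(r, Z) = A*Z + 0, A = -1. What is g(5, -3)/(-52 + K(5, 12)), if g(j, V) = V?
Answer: 3/64 ≈ 0.046875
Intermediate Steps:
K(r, Z) = -Z (K(r, Z) = -Z + 0 = -Z)
g(5, -3)/(-52 + K(5, 12)) = -3/(-52 - 1*12) = -3/(-52 - 12) = -3/(-64) = -1/64*(-3) = 3/64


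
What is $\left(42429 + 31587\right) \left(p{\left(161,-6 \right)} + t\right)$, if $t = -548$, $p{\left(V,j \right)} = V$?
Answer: $-28644192$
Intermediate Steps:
$\left(42429 + 31587\right) \left(p{\left(161,-6 \right)} + t\right) = \left(42429 + 31587\right) \left(161 - 548\right) = 74016 \left(-387\right) = -28644192$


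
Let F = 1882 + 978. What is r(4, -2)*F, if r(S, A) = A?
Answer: -5720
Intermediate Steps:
F = 2860
r(4, -2)*F = -2*2860 = -5720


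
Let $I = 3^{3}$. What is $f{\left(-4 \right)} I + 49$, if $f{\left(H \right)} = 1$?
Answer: $76$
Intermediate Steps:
$I = 27$
$f{\left(-4 \right)} I + 49 = 1 \cdot 27 + 49 = 27 + 49 = 76$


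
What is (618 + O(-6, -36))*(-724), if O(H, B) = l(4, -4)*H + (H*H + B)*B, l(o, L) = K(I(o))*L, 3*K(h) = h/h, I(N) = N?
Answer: -453224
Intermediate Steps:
K(h) = 1/3 (K(h) = (h/h)/3 = (1/3)*1 = 1/3)
l(o, L) = L/3
O(H, B) = -4*H/3 + B*(B + H**2) (O(H, B) = ((1/3)*(-4))*H + (H*H + B)*B = -4*H/3 + (H**2 + B)*B = -4*H/3 + (B + H**2)*B = -4*H/3 + B*(B + H**2))
(618 + O(-6, -36))*(-724) = (618 + ((-36)**2 - 4/3*(-6) - 36*(-6)**2))*(-724) = (618 + (1296 + 8 - 36*36))*(-724) = (618 + (1296 + 8 - 1296))*(-724) = (618 + 8)*(-724) = 626*(-724) = -453224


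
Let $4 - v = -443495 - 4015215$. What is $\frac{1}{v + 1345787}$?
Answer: $\frac{1}{5804501} \approx 1.7228 \cdot 10^{-7}$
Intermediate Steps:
$v = 4458714$ ($v = 4 - \left(-443495 - 4015215\right) = 4 - -4458710 = 4 + 4458710 = 4458714$)
$\frac{1}{v + 1345787} = \frac{1}{4458714 + 1345787} = \frac{1}{5804501}$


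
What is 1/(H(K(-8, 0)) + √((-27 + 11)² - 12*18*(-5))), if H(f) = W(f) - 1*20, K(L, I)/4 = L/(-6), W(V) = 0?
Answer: 5/234 + √334/468 ≈ 0.060418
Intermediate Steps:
K(L, I) = -2*L/3 (K(L, I) = 4*(L/(-6)) = 4*(L*(-⅙)) = 4*(-L/6) = -2*L/3)
H(f) = -20 (H(f) = 0 - 1*20 = 0 - 20 = -20)
1/(H(K(-8, 0)) + √((-27 + 11)² - 12*18*(-5))) = 1/(-20 + √((-27 + 11)² - 12*18*(-5))) = 1/(-20 + √((-16)² - 216*(-5))) = 1/(-20 + √(256 + 1080)) = 1/(-20 + √1336) = 1/(-20 + 2*√334)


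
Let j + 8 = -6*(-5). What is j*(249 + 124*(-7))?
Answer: -13618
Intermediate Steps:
j = 22 (j = -8 - 6*(-5) = -8 + 30 = 22)
j*(249 + 124*(-7)) = 22*(249 + 124*(-7)) = 22*(249 - 868) = 22*(-619) = -13618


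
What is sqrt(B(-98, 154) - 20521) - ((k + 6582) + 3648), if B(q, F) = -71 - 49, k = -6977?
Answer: -3253 + I*sqrt(20641) ≈ -3253.0 + 143.67*I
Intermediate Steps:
B(q, F) = -120
sqrt(B(-98, 154) - 20521) - ((k + 6582) + 3648) = sqrt(-120 - 20521) - ((-6977 + 6582) + 3648) = sqrt(-20641) - (-395 + 3648) = I*sqrt(20641) - 1*3253 = I*sqrt(20641) - 3253 = -3253 + I*sqrt(20641)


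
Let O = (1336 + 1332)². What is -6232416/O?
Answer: -389526/444889 ≈ -0.87556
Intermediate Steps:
O = 7118224 (O = 2668² = 7118224)
-6232416/O = -6232416/7118224 = -6232416*1/7118224 = -389526/444889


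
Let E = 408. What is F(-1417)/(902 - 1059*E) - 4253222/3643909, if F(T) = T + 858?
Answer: -1831824784609/1571144243530 ≈ -1.1659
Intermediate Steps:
F(T) = 858 + T
F(-1417)/(902 - 1059*E) - 4253222/3643909 = (858 - 1417)/(902 - 1059*408) - 4253222/3643909 = -559/(902 - 432072) - 4253222*1/3643909 = -559/(-431170) - 4253222/3643909 = -559*(-1/431170) - 4253222/3643909 = 559/431170 - 4253222/3643909 = -1831824784609/1571144243530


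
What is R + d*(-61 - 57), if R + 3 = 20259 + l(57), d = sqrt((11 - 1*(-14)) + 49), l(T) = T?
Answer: 20313 - 118*sqrt(74) ≈ 19298.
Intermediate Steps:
d = sqrt(74) (d = sqrt((11 + 14) + 49) = sqrt(25 + 49) = sqrt(74) ≈ 8.6023)
R = 20313 (R = -3 + (20259 + 57) = -3 + 20316 = 20313)
R + d*(-61 - 57) = 20313 + sqrt(74)*(-61 - 57) = 20313 + sqrt(74)*(-118) = 20313 - 118*sqrt(74)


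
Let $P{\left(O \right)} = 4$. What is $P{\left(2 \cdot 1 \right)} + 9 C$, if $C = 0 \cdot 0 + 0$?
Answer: $4$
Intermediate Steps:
$C = 0$ ($C = 0 + 0 = 0$)
$P{\left(2 \cdot 1 \right)} + 9 C = 4 + 9 \cdot 0 = 4 + 0 = 4$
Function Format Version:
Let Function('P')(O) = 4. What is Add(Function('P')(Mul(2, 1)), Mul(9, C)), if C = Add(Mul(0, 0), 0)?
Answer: 4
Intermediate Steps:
C = 0 (C = Add(0, 0) = 0)
Add(Function('P')(Mul(2, 1)), Mul(9, C)) = Add(4, Mul(9, 0)) = Add(4, 0) = 4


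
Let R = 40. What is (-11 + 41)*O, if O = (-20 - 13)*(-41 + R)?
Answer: 990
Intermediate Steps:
O = 33 (O = (-20 - 13)*(-41 + 40) = -33*(-1) = 33)
(-11 + 41)*O = (-11 + 41)*33 = 30*33 = 990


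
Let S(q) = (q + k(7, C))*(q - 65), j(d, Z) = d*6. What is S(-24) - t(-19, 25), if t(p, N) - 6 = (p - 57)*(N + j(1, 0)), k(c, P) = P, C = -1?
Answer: 4575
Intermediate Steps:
j(d, Z) = 6*d
t(p, N) = 6 + (-57 + p)*(6 + N) (t(p, N) = 6 + (p - 57)*(N + 6*1) = 6 + (-57 + p)*(N + 6) = 6 + (-57 + p)*(6 + N))
S(q) = (-1 + q)*(-65 + q) (S(q) = (q - 1)*(q - 65) = (-1 + q)*(-65 + q))
S(-24) - t(-19, 25) = (65 + (-24)² - 66*(-24)) - (-336 - 57*25 + 6*(-19) + 25*(-19)) = (65 + 576 + 1584) - (-336 - 1425 - 114 - 475) = 2225 - 1*(-2350) = 2225 + 2350 = 4575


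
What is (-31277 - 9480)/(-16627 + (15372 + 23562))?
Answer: -40757/22307 ≈ -1.8271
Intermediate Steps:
(-31277 - 9480)/(-16627 + (15372 + 23562)) = -40757/(-16627 + 38934) = -40757/22307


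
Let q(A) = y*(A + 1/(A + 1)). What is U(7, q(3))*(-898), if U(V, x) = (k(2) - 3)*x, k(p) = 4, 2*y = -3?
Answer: 17511/4 ≈ 4377.8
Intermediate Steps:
y = -3/2 (y = (½)*(-3) = -3/2 ≈ -1.5000)
q(A) = -3*A/2 - 3/(2*(1 + A)) (q(A) = -3*(A + 1/(A + 1))/2 = -3*(A + 1/(1 + A))/2 = -3*A/2 - 3/(2*(1 + A)))
U(V, x) = x (U(V, x) = (4 - 3)*x = 1*x = x)
U(7, q(3))*(-898) = (3*(-1 - 1*3 - 1*3²)/(2*(1 + 3)))*(-898) = ((3/2)*(-1 - 3 - 1*9)/4)*(-898) = ((3/2)*(¼)*(-1 - 3 - 9))*(-898) = ((3/2)*(¼)*(-13))*(-898) = -39/8*(-898) = 17511/4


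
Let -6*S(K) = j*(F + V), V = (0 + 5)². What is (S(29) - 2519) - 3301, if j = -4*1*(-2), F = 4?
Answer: -17576/3 ≈ -5858.7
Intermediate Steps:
V = 25 (V = 5² = 25)
j = 8 (j = -4*(-2) = 8)
S(K) = -116/3 (S(K) = -4*(4 + 25)/3 = -4*29/3 = -⅙*232 = -116/3)
(S(29) - 2519) - 3301 = (-116/3 - 2519) - 3301 = -7673/3 - 3301 = -17576/3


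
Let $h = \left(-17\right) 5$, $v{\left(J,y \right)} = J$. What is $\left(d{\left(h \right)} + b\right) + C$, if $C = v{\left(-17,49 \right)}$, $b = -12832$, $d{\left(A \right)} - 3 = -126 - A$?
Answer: $-12887$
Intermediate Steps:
$h = -85$
$d{\left(A \right)} = -123 - A$ ($d{\left(A \right)} = 3 - \left(126 + A\right) = -123 - A$)
$C = -17$
$\left(d{\left(h \right)} + b\right) + C = \left(\left(-123 - -85\right) - 12832\right) - 17 = \left(\left(-123 + 85\right) - 12832\right) - 17 = \left(-38 - 12832\right) - 17 = -12870 - 17 = -12887$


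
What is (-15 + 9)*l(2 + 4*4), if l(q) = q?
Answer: -108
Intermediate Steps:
(-15 + 9)*l(2 + 4*4) = (-15 + 9)*(2 + 4*4) = -6*(2 + 16) = -6*18 = -108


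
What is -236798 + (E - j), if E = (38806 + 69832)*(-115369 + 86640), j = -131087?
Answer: -3121166813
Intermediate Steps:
E = -3121061102 (E = 108638*(-28729) = -3121061102)
-236798 + (E - j) = -236798 + (-3121061102 - 1*(-131087)) = -236798 + (-3121061102 + 131087) = -236798 - 3120930015 = -3121166813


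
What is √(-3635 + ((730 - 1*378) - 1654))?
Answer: I*√4937 ≈ 70.264*I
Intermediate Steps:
√(-3635 + ((730 - 1*378) - 1654)) = √(-3635 + ((730 - 378) - 1654)) = √(-3635 + (352 - 1654)) = √(-3635 - 1302) = √(-4937) = I*√4937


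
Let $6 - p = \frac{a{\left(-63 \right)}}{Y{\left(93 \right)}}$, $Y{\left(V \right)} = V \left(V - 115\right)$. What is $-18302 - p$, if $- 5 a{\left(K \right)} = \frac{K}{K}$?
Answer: $- \frac{187290839}{10230} \approx -18308.0$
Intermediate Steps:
$Y{\left(V \right)} = V \left(-115 + V\right)$
$a{\left(K \right)} = - \frac{1}{5}$ ($a{\left(K \right)} = - \frac{K \frac{1}{K}}{5} = \left(- \frac{1}{5}\right) 1 = - \frac{1}{5}$)
$p = \frac{61379}{10230}$ ($p = 6 - - \frac{1}{5 \cdot 93 \left(-115 + 93\right)} = 6 - - \frac{1}{5 \cdot 93 \left(-22\right)} = 6 - - \frac{1}{5 \left(-2046\right)} = 6 - \left(- \frac{1}{5}\right) \left(- \frac{1}{2046}\right) = 6 - \frac{1}{10230} = \frac{61379}{10230} \approx 5.9999$)
$-18302 - p = -18302 - \frac{61379}{10230} = - \frac{187290839}{10230}$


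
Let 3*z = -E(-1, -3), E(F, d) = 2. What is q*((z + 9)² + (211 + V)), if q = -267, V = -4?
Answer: -221432/3 ≈ -73811.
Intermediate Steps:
z = -⅔ (z = (-1*2)/3 = (⅓)*(-2) = -⅔ ≈ -0.66667)
q*((z + 9)² + (211 + V)) = -267*((-⅔ + 9)² + (211 - 4)) = -267*((25/3)² + 207) = -267*(625/9 + 207) = -267*2488/9 = -221432/3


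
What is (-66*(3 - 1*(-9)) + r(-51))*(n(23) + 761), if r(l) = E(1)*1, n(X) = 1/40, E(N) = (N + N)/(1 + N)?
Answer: -24078831/40 ≈ -6.0197e+5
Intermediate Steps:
E(N) = 2*N/(1 + N) (E(N) = (2*N)/(1 + N) = 2*N/(1 + N))
n(X) = 1/40
r(l) = 1 (r(l) = (2*1/(1 + 1))*1 = (2*1/2)*1 = (2*1*(½))*1 = 1*1 = 1)
(-66*(3 - 1*(-9)) + r(-51))*(n(23) + 761) = (-66*(3 - 1*(-9)) + 1)*(1/40 + 761) = (-66*(3 + 9) + 1)*(30441/40) = (-66*12 + 1)*(30441/40) = (-792 + 1)*(30441/40) = -791*30441/40 = -24078831/40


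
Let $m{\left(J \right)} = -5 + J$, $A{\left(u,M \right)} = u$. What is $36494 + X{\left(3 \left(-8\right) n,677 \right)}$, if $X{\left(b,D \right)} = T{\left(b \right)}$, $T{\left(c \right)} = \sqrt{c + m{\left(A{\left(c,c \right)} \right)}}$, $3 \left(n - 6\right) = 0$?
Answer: $36494 + i \sqrt{293} \approx 36494.0 + 17.117 i$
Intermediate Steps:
$n = 6$ ($n = 6 + \frac{1}{3} \cdot 0 = 6 + 0 = 6$)
$T{\left(c \right)} = \sqrt{-5 + 2 c}$ ($T{\left(c \right)} = \sqrt{c + \left(-5 + c\right)} = \sqrt{-5 + 2 c}$)
$X{\left(b,D \right)} = \sqrt{-5 + 2 b}$
$36494 + X{\left(3 \left(-8\right) n,677 \right)} = 36494 + \sqrt{-5 + 2 \cdot 3 \left(-8\right) 6} = 36494 + \sqrt{-5 + 2 \left(\left(-24\right) 6\right)} = 36494 + \sqrt{-5 + 2 \left(-144\right)} = 36494 + \sqrt{-5 - 288} = 36494 + \sqrt{-293} = 36494 + i \sqrt{293}$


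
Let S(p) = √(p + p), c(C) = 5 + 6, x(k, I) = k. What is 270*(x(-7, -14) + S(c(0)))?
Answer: -1890 + 270*√22 ≈ -623.59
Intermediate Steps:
c(C) = 11
S(p) = √2*√p (S(p) = √(2*p) = √2*√p)
270*(x(-7, -14) + S(c(0))) = 270*(-7 + √2*√11) = 270*(-7 + √22) = -1890 + 270*√22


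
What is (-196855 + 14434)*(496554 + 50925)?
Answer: -99871666659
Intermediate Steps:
(-196855 + 14434)*(496554 + 50925) = -182421*547479 = -99871666659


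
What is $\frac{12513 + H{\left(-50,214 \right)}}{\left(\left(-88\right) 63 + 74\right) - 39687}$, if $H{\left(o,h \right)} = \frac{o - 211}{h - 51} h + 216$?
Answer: $- \frac{2018973}{7360591} \approx -0.27429$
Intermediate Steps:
$H{\left(o,h \right)} = 216 + \frac{h \left(-211 + o\right)}{-51 + h}$ ($H{\left(o,h \right)} = \frac{-211 + o}{-51 + h} h + 216 = \frac{h \left(-211 + o\right)}{-51 + h} + 216 = 216 + \frac{h \left(-211 + o\right)}{-51 + h}$)
$\frac{12513 + H{\left(-50,214 \right)}}{\left(\left(-88\right) 63 + 74\right) - 39687} = \frac{12513 + \frac{-11016 + 5 \cdot 214 + 214 \left(-50\right)}{-51 + 214}}{\left(\left(-88\right) 63 + 74\right) - 39687} = \frac{12513 + \frac{-11016 + 1070 - 10700}{163}}{\left(-5544 + 74\right) - 39687} = \frac{12513 + \frac{1}{163} \left(-20646\right)}{-5470 - 39687} = \frac{12513 - \frac{20646}{163}}{-45157} = \frac{2018973}{163} \left(- \frac{1}{45157}\right) = - \frac{2018973}{7360591}$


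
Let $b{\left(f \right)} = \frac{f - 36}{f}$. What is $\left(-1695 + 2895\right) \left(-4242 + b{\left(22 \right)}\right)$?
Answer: $- \frac{56002800}{11} \approx -5.0912 \cdot 10^{6}$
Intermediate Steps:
$b{\left(f \right)} = \frac{-36 + f}{f}$
$\left(-1695 + 2895\right) \left(-4242 + b{\left(22 \right)}\right) = \left(-1695 + 2895\right) \left(-4242 + \frac{-36 + 22}{22}\right) = 1200 \left(-4242 + \frac{1}{22} \left(-14\right)\right) = 1200 \left(-4242 - \frac{7}{11}\right) = 1200 \left(- \frac{46669}{11}\right) = - \frac{56002800}{11}$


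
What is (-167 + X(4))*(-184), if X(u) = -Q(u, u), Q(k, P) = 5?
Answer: 31648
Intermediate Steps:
X(u) = -5 (X(u) = -1*5 = -5)
(-167 + X(4))*(-184) = (-167 - 5)*(-184) = -172*(-184) = 31648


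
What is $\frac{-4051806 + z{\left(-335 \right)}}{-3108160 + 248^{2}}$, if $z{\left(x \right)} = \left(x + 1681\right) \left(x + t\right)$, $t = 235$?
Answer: $\frac{2093203}{1523328} \approx 1.3741$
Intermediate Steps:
$z{\left(x \right)} = \left(235 + x\right) \left(1681 + x\right)$ ($z{\left(x \right)} = \left(x + 1681\right) \left(x + 235\right) = \left(1681 + x\right) \left(235 + x\right) = \left(235 + x\right) \left(1681 + x\right)$)
$\frac{-4051806 + z{\left(-335 \right)}}{-3108160 + 248^{2}} = \frac{-4051806 + \left(395035 + \left(-335\right)^{2} + 1916 \left(-335\right)\right)}{-3108160 + 248^{2}} = \frac{-4051806 + \left(395035 + 112225 - 641860\right)}{-3108160 + 61504} = \frac{-4051806 - 134600}{-3046656} = \left(-4186406\right) \left(- \frac{1}{3046656}\right) = \frac{2093203}{1523328}$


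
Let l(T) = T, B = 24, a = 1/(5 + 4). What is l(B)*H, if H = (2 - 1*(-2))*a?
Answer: 32/3 ≈ 10.667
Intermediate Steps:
a = ⅑ (a = 1/9 = ⅑ ≈ 0.11111)
H = 4/9 (H = (2 - 1*(-2))*(⅑) = (2 + 2)*(⅑) = 4*(⅑) = 4/9 ≈ 0.44444)
l(B)*H = 24*(4/9) = 32/3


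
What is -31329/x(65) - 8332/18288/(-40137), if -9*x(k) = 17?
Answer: 3043625760895/183506364 ≈ 16586.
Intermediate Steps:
x(k) = -17/9 (x(k) = -⅑*17 = -17/9)
-31329/x(65) - 8332/18288/(-40137) = -31329/(-17/9) - 8332/18288/(-40137) = -31329*(-9/17) - 8332*1/18288*(-1/40137) = 281961/17 - 2083/4572*(-1/40137) = 281961/17 + 2083/183506364 = 3043625760895/183506364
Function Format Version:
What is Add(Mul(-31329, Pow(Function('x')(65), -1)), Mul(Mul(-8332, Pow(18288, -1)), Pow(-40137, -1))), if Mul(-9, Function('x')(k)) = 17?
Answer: Rational(3043625760895, 183506364) ≈ 16586.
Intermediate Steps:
Function('x')(k) = Rational(-17, 9) (Function('x')(k) = Mul(Rational(-1, 9), 17) = Rational(-17, 9))
Add(Mul(-31329, Pow(Function('x')(65), -1)), Mul(Mul(-8332, Pow(18288, -1)), Pow(-40137, -1))) = Add(Mul(-31329, Pow(Rational(-17, 9), -1)), Mul(Mul(-8332, Pow(18288, -1)), Pow(-40137, -1))) = Add(Mul(-31329, Rational(-9, 17)), Mul(Mul(-8332, Rational(1, 18288)), Rational(-1, 40137))) = Add(Rational(281961, 17), Mul(Rational(-2083, 4572), Rational(-1, 40137))) = Add(Rational(281961, 17), Rational(2083, 183506364)) = Rational(3043625760895, 183506364)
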